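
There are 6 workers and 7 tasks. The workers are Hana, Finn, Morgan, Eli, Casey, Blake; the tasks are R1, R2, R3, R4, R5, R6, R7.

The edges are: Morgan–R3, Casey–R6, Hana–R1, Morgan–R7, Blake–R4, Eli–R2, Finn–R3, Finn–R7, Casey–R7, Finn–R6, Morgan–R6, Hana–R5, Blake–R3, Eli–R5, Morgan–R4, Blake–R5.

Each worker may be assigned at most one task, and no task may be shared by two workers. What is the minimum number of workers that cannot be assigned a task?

0

A valid assignment of size 6: Hana-R1, Finn-R3, Morgan-R7, Eli-R5, Casey-R6, Blake-R4.
This saturates every worker, so 6 is the maximum.
That matches 6 of the 6, leaving 0 unmatched; no matching can do better.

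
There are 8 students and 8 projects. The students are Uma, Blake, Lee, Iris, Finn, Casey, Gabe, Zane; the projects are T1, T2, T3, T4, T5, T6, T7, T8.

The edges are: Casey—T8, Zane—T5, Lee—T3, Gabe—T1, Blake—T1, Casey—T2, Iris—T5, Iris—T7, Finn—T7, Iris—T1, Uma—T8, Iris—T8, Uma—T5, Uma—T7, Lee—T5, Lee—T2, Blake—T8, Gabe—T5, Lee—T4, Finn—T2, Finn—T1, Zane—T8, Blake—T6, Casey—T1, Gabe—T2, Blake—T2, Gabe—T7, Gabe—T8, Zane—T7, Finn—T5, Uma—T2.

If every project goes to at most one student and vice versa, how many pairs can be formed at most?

7

A valid assignment of size 7: Uma–T5, Blake–T6, Lee–T4, Iris–T8, Finn–T1, Casey–T2, Gabe–T7.
The set {Uma, Iris, Finn, Casey, Gabe, Zane} has only 5 neighbours ({T1, T2, T5, T7, T8}), so by Hall's theorem at most 7 of the 8 students can be matched.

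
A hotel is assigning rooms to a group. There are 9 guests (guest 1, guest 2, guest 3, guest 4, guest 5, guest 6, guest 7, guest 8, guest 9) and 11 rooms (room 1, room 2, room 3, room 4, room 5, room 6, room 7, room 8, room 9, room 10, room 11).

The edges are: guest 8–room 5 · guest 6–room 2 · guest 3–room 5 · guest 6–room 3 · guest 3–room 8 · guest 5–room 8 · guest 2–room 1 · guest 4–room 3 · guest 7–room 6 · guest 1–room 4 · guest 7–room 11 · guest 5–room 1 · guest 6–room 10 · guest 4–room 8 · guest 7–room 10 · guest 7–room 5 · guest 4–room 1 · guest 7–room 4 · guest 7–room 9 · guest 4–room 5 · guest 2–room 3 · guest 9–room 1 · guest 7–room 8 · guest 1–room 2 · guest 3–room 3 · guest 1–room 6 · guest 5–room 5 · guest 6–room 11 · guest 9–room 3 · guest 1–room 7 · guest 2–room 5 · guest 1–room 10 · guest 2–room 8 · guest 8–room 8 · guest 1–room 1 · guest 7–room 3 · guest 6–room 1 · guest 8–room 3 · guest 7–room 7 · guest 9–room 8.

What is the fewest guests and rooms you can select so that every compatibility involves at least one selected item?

7

{guest 1, guest 6, guest 7, room 1, room 3, room 5, room 8} is a vertex cover of size 7: every edge has an endpoint in this set.
No smaller cover exists because guest 1–room 2, guest 2–room 5, guest 3–room 3, guest 4–room 1, guest 5–room 8, guest 6–room 11, guest 7–room 4 is a matching of size 7, and a cover must include an endpoint of each of these disjoint edges (König's theorem).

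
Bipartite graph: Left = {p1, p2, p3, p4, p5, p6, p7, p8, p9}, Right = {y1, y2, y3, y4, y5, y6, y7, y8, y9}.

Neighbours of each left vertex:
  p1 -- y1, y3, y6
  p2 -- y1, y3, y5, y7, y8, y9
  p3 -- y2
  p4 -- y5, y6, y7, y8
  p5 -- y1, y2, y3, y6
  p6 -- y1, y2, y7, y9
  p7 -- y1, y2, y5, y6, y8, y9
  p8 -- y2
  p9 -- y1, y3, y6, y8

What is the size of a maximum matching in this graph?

8

For example, pair p1-y1, p2-y5, p3-y2, p4-y8, p5-y6, p6-y7, p7-y9, p9-y3.
The set {p3, p8} has only 1 neighbour ({y2}), so by Hall's theorem at most 8 of the 9 left vertices can be matched.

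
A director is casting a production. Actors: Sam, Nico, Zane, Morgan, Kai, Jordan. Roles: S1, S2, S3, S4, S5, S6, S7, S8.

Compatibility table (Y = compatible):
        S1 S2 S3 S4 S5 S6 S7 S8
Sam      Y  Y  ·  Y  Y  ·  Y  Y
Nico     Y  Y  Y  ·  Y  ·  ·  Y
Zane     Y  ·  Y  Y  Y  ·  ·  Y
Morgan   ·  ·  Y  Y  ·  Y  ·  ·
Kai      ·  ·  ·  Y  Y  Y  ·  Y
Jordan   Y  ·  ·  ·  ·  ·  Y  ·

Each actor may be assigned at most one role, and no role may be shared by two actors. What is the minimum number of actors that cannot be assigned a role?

For example, pair Sam-S2, Nico-S3, Zane-S4, Morgan-S6, Kai-S8, Jordan-S7.
This saturates every actor, so 6 is the maximum.
That matches 6 of the 6, leaving 0 unmatched; no matching can do better.

0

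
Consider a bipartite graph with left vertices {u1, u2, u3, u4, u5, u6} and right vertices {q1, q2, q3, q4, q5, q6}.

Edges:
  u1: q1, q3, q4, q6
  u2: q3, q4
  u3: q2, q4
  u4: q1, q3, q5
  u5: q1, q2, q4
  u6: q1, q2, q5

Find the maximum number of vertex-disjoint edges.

One maximum matching: u1→q6, u2→q3, u3→q4, u4→q5, u5→q1, u6→q2.
All 6 left vertices are matched, so no larger matching exists.

6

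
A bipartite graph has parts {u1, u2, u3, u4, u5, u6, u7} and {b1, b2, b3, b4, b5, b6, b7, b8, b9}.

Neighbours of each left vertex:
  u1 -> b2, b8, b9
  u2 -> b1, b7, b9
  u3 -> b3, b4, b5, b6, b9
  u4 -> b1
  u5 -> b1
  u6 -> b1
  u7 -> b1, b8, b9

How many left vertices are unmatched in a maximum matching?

One maximum matching: u1-b2, u2-b7, u3-b5, u4-b1, u7-b8.
The set {u4, u5, u6} has only 1 neighbour ({b1}), so by Hall's theorem at most 5 of the 7 left vertices can be matched.
That matches 5 of the 7, leaving 2 unmatched; no matching can do better.

2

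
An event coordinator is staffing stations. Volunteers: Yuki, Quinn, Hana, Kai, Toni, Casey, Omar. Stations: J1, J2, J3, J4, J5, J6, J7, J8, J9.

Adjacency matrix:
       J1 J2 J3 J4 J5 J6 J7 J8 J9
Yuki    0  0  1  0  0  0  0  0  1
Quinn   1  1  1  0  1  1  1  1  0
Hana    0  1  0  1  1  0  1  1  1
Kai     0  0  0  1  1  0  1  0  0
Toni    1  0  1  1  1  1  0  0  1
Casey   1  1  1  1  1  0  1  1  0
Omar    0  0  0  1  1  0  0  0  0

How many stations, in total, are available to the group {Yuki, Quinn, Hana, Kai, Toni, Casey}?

The union of neighbours of {Yuki, Quinn, Hana, Kai, Toni, Casey} is {J1, J2, J3, J4, J5, J6, J7, J8, J9}, which has 9 elements.
Since |N(S)| = 9 ≥ |S| = 6, Hall's condition holds for this subset.

9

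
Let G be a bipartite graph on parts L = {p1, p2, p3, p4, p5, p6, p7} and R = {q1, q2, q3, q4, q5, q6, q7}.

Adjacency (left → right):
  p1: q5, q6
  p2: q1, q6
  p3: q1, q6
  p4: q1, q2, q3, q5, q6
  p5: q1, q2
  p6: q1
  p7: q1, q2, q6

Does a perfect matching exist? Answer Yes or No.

The set {p2, p3, p5, p6, p7} has only 3 neighbours ({q1, q2, q6}), so by Hall's theorem at most 5 of the 7 left vertices can be matched.
Hence no matching covers every left vertex.

No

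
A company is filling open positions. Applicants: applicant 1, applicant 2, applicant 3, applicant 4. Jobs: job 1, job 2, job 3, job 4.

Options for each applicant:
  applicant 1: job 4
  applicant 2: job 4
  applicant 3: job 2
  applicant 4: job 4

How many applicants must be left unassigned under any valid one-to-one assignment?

One maximum matching: applicant 1-job 4, applicant 3-job 2.
The set {applicant 1, applicant 2, applicant 4} has only 1 neighbour ({job 4}), so by Hall's theorem at most 2 of the 4 applicants can be matched.
That matches 2 of the 4, leaving 2 unmatched; no matching can do better.

2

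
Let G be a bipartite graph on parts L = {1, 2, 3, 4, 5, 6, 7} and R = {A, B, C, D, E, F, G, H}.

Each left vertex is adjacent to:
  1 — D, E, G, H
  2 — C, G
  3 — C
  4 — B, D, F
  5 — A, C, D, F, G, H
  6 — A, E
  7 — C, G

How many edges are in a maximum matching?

6

For example, pair 1-D, 2-G, 3-C, 4-B, 5-A, 6-E.
The set {2, 3, 7} has only 2 neighbours ({C, G}), so by Hall's theorem at most 6 of the 7 left vertices can be matched.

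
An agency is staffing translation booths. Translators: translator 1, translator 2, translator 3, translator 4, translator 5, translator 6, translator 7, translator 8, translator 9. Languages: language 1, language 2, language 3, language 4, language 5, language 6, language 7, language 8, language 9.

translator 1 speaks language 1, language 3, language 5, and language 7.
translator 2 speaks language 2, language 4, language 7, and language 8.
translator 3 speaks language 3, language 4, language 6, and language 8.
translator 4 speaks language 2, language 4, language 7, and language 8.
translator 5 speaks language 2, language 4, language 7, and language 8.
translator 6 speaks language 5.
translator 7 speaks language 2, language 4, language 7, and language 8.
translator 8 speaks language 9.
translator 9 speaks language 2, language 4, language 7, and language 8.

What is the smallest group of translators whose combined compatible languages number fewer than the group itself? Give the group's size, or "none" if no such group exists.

5

Take S = {translator 2, translator 4, translator 5, translator 7, translator 9}. Its neighbourhood is {language 2, language 4, language 7, language 8}, so |N(S)| = 4 < |S| = 5.
Every subset of size less than 5 has at least as many neighbours as members, so 5 is the minimum.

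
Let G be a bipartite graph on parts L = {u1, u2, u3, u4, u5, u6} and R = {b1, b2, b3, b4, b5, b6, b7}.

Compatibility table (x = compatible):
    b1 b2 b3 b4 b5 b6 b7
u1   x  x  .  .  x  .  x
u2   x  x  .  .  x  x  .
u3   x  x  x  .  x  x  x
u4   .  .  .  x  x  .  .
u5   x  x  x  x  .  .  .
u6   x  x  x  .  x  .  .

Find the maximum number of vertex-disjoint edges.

For example, pair u1→b7, u2→b6, u3→b1, u4→b5, u5→b4, u6→b3.
All 6 left vertices are matched, so no larger matching exists.

6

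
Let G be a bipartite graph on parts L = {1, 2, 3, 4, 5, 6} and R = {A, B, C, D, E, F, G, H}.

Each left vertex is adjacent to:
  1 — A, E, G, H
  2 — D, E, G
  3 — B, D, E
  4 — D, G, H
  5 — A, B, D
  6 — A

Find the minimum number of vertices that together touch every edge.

A maximum matching has 6 edges (e.g. 1–G, 2–D, 3–E, 4–H, 5–B, 6–A).
By König's theorem the minimum vertex cover has the same size. One such cover is {1, 2, 3, 4, 5, 6}.

6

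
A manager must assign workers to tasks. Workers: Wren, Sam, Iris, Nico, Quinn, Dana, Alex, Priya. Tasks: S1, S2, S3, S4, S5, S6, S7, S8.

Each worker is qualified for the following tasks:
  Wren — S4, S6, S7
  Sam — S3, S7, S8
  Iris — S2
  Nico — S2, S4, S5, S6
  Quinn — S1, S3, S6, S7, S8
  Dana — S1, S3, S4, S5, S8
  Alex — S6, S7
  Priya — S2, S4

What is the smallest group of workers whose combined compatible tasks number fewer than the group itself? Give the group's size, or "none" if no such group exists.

A matching saturating every worker exists, for instance Wren→S7, Sam→S8, Iris→S2, Nico→S5, Quinn→S3, Dana→S1, Alex→S6, Priya→S4.
By Hall's marriage theorem, this means |N(S)| ≥ |S| for every subset S, so no violating subset exists.

none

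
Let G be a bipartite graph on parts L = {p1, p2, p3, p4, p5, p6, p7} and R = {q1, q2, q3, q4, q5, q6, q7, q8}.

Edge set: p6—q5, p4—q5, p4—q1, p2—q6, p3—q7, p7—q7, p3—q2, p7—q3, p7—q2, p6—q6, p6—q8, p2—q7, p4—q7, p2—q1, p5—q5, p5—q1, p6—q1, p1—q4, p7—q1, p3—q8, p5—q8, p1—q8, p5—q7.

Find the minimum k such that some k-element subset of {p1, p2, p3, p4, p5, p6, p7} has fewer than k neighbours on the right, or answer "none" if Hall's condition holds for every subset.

A matching saturating every left vertex exists, for instance p1→q4, p2→q7, p3→q8, p4→q1, p5→q5, p6→q6, p7→q2.
By Hall's marriage theorem, this means |N(S)| ≥ |S| for every subset S, so no violating subset exists.

none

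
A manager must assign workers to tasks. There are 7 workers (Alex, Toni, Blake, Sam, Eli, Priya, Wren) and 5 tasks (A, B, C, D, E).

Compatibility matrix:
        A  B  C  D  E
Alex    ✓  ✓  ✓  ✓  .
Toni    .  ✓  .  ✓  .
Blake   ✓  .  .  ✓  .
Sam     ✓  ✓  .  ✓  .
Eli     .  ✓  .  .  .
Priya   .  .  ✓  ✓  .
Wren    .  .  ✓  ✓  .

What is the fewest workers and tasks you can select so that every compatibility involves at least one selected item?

The 4 edges Alex–C, Toni–D, Blake–A, Sam–B form a matching, so any vertex cover needs at least 4 vertices (one per matched edge).
Conversely {A, B, C, D} meets every edge and has exactly 4 vertices, so 4 is optimal.

4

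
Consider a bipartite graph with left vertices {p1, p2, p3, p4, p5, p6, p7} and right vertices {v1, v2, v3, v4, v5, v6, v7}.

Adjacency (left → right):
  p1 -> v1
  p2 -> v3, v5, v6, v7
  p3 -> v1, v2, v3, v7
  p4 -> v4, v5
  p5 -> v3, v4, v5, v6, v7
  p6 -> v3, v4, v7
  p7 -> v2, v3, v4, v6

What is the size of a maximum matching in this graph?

7

One maximum matching: p1–v1, p2–v6, p3–v7, p4–v5, p5–v3, p6–v4, p7–v2.
All 7 left vertices are matched, so no larger matching exists.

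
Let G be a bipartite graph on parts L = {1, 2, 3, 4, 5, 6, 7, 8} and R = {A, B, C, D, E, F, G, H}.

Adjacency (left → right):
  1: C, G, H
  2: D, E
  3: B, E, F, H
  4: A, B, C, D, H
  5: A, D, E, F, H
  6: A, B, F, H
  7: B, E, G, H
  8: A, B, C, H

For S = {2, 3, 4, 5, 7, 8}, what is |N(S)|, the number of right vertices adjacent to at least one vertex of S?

The union of neighbours of {2, 3, 4, 5, 7, 8} is {A, B, C, D, E, F, G, H}, which has 8 elements.
Since |N(S)| = 8 ≥ |S| = 6, Hall's condition holds for this subset.

8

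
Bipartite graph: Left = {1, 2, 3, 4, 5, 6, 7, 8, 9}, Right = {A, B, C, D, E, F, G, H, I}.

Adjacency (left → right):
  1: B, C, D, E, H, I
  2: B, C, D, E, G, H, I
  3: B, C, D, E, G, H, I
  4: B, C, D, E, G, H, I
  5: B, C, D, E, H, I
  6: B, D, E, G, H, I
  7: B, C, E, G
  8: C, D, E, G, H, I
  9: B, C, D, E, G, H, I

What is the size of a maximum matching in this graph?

7

One maximum matching: 1-C, 2-I, 3-H, 4-G, 5-D, 6-E, 7-B.
The set {1, 2, 3, 4, 5, 6, 7, 8, 9} has only 7 neighbours ({B, C, D, E, G, H, I}), so by Hall's theorem at most 7 of the 9 left vertices can be matched.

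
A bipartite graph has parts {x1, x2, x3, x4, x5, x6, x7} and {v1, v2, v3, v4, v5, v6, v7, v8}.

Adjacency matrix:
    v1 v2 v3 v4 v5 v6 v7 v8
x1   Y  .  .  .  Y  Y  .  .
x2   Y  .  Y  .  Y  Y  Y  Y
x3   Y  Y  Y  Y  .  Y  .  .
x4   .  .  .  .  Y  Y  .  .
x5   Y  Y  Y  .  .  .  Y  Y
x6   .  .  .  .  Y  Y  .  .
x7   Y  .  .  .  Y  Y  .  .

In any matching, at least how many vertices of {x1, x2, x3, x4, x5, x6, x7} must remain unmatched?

A valid assignment of size 6: x1–v1, x2–v8, x3–v2, x4–v5, x5–v3, x6–v6.
The set {x1, x4, x6, x7} has only 3 neighbours ({v1, v5, v6}), so by Hall's theorem at most 6 of the 7 left vertices can be matched.
That matches 6 of the 7, leaving 1 unmatched; no matching can do better.

1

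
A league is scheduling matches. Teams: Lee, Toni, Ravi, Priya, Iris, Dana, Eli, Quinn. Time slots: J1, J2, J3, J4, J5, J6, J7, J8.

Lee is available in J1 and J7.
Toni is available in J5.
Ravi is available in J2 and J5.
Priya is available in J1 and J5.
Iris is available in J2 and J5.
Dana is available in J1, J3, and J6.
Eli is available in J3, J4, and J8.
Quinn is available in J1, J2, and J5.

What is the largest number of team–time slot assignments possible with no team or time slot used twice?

For example, pair Lee–J7, Toni–J5, Ravi–J2, Priya–J1, Dana–J6, Eli–J3.
The set {Toni, Ravi, Priya, Iris, Quinn} has only 3 neighbours ({J1, J2, J5}), so by Hall's theorem at most 6 of the 8 teams can be matched.

6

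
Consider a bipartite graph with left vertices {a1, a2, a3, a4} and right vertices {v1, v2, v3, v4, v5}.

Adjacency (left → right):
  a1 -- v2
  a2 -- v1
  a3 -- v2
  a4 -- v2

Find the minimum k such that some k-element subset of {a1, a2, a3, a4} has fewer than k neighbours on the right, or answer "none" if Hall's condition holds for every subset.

Take S = {a1, a3}. Its neighbourhood is {v2}, so |N(S)| = 1 < |S| = 2.
No single vertex violates Hall's condition since each has at least one neighbour, so 2 is the minimum.

2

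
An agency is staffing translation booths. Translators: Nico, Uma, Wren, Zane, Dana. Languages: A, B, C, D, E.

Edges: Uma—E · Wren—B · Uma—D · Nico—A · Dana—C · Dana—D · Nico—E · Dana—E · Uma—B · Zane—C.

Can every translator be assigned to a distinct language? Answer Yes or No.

One maximum matching: Nico→A, Uma→D, Wren→B, Zane→C, Dana→E.
Every translator is matched, so this is a perfect matching.

Yes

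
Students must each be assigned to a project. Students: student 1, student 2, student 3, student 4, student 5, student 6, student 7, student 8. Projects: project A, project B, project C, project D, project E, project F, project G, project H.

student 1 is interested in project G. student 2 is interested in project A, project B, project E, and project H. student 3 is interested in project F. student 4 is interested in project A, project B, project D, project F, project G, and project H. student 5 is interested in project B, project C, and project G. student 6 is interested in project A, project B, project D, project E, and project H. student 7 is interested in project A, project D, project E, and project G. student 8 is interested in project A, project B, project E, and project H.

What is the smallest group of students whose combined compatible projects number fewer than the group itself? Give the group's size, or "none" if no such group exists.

A matching saturating every student exists, for instance student 1→project G, student 2→project B, student 3→project F, student 4→project D, student 5→project C, student 6→project H, student 7→project A, student 8→project E.
By Hall's marriage theorem, this means |N(S)| ≥ |S| for every subset S, so no violating subset exists.

none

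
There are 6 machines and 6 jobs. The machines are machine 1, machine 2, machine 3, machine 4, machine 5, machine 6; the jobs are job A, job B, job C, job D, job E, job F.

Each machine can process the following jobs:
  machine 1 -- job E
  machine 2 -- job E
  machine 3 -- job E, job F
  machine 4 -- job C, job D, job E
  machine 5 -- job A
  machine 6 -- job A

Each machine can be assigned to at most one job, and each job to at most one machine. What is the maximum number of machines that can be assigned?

4

For example, pair machine 1–job E, machine 3–job F, machine 4–job D, machine 5–job A.
The set {machine 1, machine 2, machine 5, machine 6} has only 2 neighbours ({job A, job E}), so by Hall's theorem at most 4 of the 6 machines can be matched.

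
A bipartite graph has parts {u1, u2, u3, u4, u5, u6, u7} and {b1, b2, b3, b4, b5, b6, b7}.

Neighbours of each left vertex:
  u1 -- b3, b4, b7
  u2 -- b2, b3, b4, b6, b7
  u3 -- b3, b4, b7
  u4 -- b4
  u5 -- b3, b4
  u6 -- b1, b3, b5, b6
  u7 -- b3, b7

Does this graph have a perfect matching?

No

The set {u1, u3, u4, u5, u7} has only 3 neighbours ({b3, b4, b7}), so by Hall's theorem at most 5 of the 7 left vertices can be matched.
Hence no matching covers every left vertex.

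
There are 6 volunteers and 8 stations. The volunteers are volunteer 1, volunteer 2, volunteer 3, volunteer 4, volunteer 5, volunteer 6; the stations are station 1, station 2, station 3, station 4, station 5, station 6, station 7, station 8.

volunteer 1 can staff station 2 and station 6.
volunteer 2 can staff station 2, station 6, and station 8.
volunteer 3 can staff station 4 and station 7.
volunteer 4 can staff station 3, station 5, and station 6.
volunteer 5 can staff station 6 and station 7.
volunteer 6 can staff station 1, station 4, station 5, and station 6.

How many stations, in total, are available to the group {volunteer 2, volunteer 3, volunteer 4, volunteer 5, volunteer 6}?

8

The union of neighbours of {volunteer 2, volunteer 3, volunteer 4, volunteer 5, volunteer 6} is {station 1, station 2, station 3, station 4, station 5, station 6, station 7, station 8}, which has 8 elements.
Since |N(S)| = 8 ≥ |S| = 5, Hall's condition holds for this subset.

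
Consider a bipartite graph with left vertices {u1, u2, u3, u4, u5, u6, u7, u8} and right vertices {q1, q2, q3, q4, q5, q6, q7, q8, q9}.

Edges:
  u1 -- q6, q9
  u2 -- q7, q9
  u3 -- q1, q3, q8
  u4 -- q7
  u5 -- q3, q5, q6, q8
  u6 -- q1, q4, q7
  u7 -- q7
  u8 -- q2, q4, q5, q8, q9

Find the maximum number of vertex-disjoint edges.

A valid assignment of size 7: u1-q6, u2-q9, u3-q3, u4-q7, u5-q8, u6-q1, u8-q4.
The set {u4, u7} has only 1 neighbour ({q7}), so by Hall's theorem at most 7 of the 8 left vertices can be matched.

7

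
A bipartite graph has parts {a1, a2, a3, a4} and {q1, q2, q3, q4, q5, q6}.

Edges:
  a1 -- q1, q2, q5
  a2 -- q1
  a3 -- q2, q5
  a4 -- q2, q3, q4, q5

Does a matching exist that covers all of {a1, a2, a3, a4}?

One maximum matching: a1→q5, a2→q1, a3→q2, a4→q4.
Every left vertex is matched, so this matching saturates all of them.

Yes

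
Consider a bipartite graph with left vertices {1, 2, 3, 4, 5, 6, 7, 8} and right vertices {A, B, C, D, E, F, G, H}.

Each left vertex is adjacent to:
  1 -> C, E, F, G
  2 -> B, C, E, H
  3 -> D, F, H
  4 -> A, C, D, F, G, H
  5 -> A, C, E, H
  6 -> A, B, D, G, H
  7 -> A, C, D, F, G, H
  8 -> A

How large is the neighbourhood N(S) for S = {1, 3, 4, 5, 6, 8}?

8

The union of neighbours of {1, 3, 4, 5, 6, 8} is {A, B, C, D, E, F, G, H}, which has 8 elements.
Since |N(S)| = 8 ≥ |S| = 6, Hall's condition holds for this subset.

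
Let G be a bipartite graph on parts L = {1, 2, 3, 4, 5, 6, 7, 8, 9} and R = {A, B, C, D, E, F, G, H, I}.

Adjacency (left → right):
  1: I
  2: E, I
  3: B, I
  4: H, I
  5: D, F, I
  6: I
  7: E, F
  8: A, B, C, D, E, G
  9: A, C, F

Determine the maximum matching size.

8

A valid assignment of size 8: 1-I, 2-E, 3-B, 4-H, 5-D, 7-F, 8-G, 9-C.
The set {1, 6} has only 1 neighbour ({I}), so by Hall's theorem at most 8 of the 9 left vertices can be matched.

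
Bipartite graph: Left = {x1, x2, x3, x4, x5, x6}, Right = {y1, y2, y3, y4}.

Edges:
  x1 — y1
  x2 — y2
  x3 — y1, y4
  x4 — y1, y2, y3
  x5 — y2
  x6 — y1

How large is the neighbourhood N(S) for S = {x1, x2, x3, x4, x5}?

The union of neighbours of {x1, x2, x3, x4, x5} is {y1, y2, y3, y4}, which has 4 elements.
Since |N(S)| = 4 < |S| = 5, Hall's condition fails for this subset.

4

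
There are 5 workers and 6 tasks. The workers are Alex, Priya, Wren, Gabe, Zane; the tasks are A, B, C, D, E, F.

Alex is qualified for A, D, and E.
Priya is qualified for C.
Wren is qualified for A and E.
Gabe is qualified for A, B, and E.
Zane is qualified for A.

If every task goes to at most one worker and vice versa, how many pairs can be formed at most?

5

One maximum matching: Alex→D, Priya→C, Wren→E, Gabe→B, Zane→A.
All 5 workers are matched, so no larger matching exists.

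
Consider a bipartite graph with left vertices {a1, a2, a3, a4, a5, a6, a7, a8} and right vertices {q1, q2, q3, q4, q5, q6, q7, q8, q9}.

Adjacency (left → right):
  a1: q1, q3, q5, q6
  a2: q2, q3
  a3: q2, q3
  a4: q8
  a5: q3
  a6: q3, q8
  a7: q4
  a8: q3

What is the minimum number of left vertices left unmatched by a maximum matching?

3

For example, pair a1-q6, a2-q3, a3-q2, a4-q8, a7-q4.
The set {a2, a3, a4, a5, a6, a8} has only 3 neighbours ({q2, q3, q8}), so by Hall's theorem at most 5 of the 8 left vertices can be matched.
That matches 5 of the 8, leaving 3 unmatched; no matching can do better.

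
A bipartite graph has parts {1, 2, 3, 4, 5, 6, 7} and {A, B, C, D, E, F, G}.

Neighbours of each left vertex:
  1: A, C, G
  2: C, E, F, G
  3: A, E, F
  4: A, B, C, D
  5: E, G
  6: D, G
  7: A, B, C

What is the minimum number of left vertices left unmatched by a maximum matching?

0

For example, pair 1→G, 2→F, 3→A, 4→C, 5→E, 6→D, 7→B.
All 7 left vertices are matched, so no larger matching exists.
That matches 7 of the 7, leaving 0 unmatched; no matching can do better.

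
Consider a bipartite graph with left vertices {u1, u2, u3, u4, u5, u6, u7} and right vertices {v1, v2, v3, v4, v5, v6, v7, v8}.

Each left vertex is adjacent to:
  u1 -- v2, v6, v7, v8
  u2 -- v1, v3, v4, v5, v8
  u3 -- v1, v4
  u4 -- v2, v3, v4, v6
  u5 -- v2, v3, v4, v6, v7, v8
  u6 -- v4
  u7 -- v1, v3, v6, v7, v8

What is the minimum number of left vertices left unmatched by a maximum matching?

One maximum matching: u1-v7, u2-v5, u3-v1, u4-v6, u5-v2, u6-v4, u7-v3.
This saturates every left vertex, so 7 is the maximum.
That matches 7 of the 7, leaving 0 unmatched; no matching can do better.

0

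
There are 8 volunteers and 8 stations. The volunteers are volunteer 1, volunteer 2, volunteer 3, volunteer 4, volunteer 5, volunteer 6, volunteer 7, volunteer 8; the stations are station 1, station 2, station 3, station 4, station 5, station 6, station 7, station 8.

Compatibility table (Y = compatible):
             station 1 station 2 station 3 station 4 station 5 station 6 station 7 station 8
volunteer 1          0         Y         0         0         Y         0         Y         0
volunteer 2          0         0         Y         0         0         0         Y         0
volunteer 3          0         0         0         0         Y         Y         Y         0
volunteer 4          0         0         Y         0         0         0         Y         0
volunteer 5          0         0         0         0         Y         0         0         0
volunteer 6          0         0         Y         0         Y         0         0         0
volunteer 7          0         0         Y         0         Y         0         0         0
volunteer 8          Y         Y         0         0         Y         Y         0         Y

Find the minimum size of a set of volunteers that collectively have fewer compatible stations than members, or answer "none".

3

Take S = {volunteer 5, volunteer 6, volunteer 7}. Its neighbourhood is {station 3, station 5}, so |N(S)| = 2 < |S| = 3.
Every subset of size less than 3 has at least as many neighbours as members, so 3 is the minimum.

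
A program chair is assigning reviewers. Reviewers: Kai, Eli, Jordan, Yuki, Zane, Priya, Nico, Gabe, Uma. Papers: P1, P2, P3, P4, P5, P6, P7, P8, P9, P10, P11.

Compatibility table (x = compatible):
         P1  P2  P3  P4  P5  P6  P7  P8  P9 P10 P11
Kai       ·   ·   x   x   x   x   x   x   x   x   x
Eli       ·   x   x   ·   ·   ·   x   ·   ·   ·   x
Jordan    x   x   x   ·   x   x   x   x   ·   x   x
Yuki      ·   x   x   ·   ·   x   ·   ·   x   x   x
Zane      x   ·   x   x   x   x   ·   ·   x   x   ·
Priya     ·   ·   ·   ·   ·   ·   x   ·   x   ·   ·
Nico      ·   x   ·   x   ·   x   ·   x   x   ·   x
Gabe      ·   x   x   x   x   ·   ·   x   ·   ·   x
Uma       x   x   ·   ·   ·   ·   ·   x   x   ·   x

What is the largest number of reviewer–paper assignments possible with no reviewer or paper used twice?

9

For example, pair Kai-P6, Eli-P7, Jordan-P3, Yuki-P11, Zane-P10, Priya-P9, Nico-P8, Gabe-P2, Uma-P1.
All 9 reviewers are matched, so no larger matching exists.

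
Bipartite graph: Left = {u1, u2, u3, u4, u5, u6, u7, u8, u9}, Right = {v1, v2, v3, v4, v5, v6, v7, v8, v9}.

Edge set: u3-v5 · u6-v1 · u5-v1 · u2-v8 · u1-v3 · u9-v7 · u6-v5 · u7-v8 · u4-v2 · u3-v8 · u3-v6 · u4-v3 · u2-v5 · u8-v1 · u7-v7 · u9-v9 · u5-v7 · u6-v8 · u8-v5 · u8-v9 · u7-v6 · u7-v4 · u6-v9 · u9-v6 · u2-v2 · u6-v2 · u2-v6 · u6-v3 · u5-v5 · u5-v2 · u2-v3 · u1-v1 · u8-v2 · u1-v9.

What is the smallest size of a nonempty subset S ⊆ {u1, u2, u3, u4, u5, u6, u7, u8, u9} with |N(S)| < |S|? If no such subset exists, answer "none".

A matching saturating every left vertex exists, for instance u1→v9, u2→v3, u3→v8, u4→v2, u5→v7, u6→v5, u7→v4, u8→v1, u9→v6.
By Hall's marriage theorem, this means |N(S)| ≥ |S| for every subset S, so no violating subset exists.

none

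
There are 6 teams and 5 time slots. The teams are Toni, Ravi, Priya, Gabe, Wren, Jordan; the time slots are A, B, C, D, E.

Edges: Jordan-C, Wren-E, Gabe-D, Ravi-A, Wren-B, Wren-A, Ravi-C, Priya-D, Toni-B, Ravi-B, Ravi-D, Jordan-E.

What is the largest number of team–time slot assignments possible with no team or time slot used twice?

5

A valid assignment of size 5: Toni→B, Ravi→C, Priya→D, Wren→A, Jordan→E.
The set {Priya, Gabe} has only 1 neighbour ({D}), so by Hall's theorem at most 5 of the 6 teams can be matched.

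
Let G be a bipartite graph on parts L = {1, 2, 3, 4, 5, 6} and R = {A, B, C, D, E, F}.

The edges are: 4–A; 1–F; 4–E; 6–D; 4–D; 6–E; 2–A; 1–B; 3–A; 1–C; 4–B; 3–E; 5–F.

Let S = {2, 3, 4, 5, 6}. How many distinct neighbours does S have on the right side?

The union of neighbours of {2, 3, 4, 5, 6} is {A, B, D, E, F}, which has 5 elements.
Since |N(S)| = 5 ≥ |S| = 5, Hall's condition holds for this subset.

5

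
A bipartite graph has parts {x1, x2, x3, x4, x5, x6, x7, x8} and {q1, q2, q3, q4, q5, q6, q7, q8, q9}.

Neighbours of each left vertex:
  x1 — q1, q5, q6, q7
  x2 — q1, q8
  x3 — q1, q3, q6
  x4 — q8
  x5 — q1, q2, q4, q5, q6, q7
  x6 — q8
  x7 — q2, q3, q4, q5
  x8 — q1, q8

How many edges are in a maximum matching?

A valid assignment of size 6: x1→q7, x2→q1, x3→q3, x4→q8, x5→q6, x7→q2.
The set {x2, x4, x6, x8} has only 2 neighbours ({q1, q8}), so by Hall's theorem at most 6 of the 8 left vertices can be matched.

6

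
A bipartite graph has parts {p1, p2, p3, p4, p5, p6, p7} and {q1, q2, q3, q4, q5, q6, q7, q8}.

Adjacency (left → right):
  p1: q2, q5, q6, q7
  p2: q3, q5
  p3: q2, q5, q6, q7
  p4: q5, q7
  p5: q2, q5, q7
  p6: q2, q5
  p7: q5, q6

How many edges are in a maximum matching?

One maximum matching: p1-q7, p2-q3, p3-q6, p4-q5, p5-q2.
The set {p1, p3, p4, p5, p6, p7} has only 4 neighbours ({q2, q5, q6, q7}), so by Hall's theorem at most 5 of the 7 left vertices can be matched.

5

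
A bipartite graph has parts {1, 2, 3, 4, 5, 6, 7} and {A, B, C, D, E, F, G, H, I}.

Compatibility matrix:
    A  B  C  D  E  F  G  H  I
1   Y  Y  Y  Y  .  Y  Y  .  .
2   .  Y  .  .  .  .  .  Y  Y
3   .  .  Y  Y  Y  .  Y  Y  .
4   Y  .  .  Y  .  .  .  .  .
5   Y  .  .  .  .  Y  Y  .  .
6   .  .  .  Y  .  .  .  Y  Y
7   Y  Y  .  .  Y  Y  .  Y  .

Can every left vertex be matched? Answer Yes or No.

Yes

One maximum matching: 1-G, 2-B, 3-E, 4-D, 5-F, 6-H, 7-A.
Every left vertex is matched, so this matching saturates all of them.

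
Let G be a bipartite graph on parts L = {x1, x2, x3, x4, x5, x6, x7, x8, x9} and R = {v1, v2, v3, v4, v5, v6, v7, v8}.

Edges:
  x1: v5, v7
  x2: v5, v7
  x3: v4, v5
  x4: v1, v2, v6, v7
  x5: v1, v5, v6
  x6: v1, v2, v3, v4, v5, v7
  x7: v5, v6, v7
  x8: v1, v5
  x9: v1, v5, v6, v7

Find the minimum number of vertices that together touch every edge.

A maximum matching has 7 edges (e.g. x1–v5, x2–v7, x3–v4, x4–v2, x5–v1, x6–v3, x7–v6).
By König's theorem the minimum vertex cover has the same size. One such cover is {x3, x4, x6, v1, v5, v6, v7}.

7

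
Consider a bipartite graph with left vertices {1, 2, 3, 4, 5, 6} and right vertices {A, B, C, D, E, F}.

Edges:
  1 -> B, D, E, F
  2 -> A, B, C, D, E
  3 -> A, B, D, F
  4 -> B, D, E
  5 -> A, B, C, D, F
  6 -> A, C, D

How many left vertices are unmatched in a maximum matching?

A valid assignment of size 6: 1–B, 2–E, 3–F, 4–D, 5–A, 6–C.
This saturates every left vertex, so 6 is the maximum.
That matches 6 of the 6, leaving 0 unmatched; no matching can do better.

0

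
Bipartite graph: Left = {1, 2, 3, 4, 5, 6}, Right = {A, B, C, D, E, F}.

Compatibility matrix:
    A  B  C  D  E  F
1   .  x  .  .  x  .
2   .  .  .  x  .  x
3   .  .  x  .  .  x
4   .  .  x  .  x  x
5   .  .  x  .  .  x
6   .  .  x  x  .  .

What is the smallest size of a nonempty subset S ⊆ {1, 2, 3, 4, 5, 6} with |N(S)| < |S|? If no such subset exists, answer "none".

Take S = {2, 3, 5, 6}. Its neighbourhood is {C, D, F}, so |N(S)| = 3 < |S| = 4.
Every subset of size less than 4 has at least as many neighbours as members, so 4 is the minimum.

4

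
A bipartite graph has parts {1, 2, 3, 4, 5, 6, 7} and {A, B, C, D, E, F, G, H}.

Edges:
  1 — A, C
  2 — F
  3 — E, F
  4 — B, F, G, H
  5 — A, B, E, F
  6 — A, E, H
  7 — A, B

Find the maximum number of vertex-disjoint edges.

7

One maximum matching: 1–C, 2–F, 3–E, 4–G, 5–A, 6–H, 7–B.
This saturates every left vertex, so 7 is the maximum.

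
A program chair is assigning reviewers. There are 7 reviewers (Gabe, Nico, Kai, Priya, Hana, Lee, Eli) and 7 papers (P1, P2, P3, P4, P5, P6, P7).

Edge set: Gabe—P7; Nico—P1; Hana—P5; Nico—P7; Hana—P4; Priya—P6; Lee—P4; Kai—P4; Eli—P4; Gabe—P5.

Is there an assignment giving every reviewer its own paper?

No

The set {Kai, Lee, Eli} has only 1 neighbour ({P4}), so by Hall's theorem at most 5 of the 7 reviewers can be matched.
Hence no matching covers every reviewer.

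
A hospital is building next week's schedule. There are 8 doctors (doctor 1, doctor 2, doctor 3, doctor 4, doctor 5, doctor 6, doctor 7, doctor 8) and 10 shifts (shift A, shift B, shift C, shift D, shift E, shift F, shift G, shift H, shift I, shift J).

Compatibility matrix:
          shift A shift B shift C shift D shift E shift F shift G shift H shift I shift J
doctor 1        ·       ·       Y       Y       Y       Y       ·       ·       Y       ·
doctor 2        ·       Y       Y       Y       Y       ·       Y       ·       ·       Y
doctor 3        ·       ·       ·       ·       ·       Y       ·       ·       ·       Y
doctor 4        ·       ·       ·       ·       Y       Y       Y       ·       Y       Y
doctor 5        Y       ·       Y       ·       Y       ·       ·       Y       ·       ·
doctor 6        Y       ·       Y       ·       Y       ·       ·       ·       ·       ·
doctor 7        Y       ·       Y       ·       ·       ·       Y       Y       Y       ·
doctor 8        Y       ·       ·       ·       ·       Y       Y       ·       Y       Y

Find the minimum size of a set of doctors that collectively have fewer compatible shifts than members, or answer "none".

A matching saturating every doctor exists, for instance doctor 1→shift I, doctor 2→shift D, doctor 3→shift F, doctor 4→shift J, doctor 5→shift E, doctor 6→shift C, doctor 7→shift A, doctor 8→shift G.
By Hall's marriage theorem, this means |N(S)| ≥ |S| for every subset S, so no violating subset exists.

none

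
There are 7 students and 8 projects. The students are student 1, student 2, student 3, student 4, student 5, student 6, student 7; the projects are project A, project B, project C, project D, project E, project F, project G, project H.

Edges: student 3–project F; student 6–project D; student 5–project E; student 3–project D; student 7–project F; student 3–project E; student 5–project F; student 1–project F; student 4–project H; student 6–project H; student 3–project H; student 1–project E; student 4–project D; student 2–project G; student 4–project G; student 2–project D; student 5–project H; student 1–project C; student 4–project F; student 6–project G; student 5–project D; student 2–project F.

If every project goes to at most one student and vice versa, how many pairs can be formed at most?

One maximum matching: student 1-project C, student 2-project G, student 3-project E, student 4-project D, student 5-project F, student 6-project H.
The set {student 2, student 3, student 4, student 5, student 6, student 7} has only 5 neighbours ({project D, project E, project F, project G, project H}), so by Hall's theorem at most 6 of the 7 students can be matched.

6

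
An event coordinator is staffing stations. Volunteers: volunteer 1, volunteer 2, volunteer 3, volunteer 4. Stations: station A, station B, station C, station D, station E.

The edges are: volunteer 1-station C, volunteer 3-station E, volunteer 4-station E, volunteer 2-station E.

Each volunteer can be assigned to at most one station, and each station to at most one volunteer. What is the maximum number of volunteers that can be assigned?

A valid assignment of size 2: volunteer 1–station C, volunteer 2–station E.
The set {volunteer 2, volunteer 3, volunteer 4} has only 1 neighbour ({station E}), so by Hall's theorem at most 2 of the 4 volunteers can be matched.

2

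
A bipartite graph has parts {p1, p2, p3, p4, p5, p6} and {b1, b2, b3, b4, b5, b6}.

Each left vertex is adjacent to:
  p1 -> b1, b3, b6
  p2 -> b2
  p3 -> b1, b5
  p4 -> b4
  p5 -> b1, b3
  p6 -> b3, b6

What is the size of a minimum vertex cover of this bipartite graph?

{p1, p2, p3, p4, p5, p6} is a vertex cover of size 6: every edge has an endpoint in this set.
No smaller cover exists because p1–b6, p2–b2, p3–b5, p4–b4, p5–b1, p6–b3 is a matching of size 6, and a cover must include an endpoint of each of these disjoint edges (König's theorem).

6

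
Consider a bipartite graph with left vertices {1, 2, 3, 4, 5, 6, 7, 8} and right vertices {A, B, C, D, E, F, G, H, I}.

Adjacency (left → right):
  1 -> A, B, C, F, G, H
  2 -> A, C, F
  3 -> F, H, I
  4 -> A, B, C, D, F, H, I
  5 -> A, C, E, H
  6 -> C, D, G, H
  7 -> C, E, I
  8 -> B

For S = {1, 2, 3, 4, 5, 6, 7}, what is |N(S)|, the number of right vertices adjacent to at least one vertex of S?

9

The union of neighbours of {1, 2, 3, 4, 5, 6, 7} is {A, B, C, D, E, F, G, H, I}, which has 9 elements.
Since |N(S)| = 9 ≥ |S| = 7, Hall's condition holds for this subset.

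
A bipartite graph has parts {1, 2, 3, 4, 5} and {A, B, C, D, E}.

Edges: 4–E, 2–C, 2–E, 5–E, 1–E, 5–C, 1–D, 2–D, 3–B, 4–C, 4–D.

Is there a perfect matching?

No

The set {1, 2, 4, 5} has only 3 neighbours ({C, D, E}), so by Hall's theorem at most 4 of the 5 left vertices can be matched.
Hence no matching covers every left vertex.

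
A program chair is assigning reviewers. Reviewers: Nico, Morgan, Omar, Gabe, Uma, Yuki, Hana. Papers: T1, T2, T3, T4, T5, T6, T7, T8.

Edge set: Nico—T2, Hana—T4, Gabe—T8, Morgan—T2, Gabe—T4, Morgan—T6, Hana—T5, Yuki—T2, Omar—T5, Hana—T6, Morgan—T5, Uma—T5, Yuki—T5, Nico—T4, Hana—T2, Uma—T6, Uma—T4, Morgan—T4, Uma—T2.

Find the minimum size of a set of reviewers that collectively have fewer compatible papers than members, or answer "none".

Take S = {Nico, Morgan, Omar, Uma, Yuki}. Its neighbourhood is {T2, T4, T5, T6}, so |N(S)| = 4 < |S| = 5.
Every subset of size less than 5 has at least as many neighbours as members, so 5 is the minimum.

5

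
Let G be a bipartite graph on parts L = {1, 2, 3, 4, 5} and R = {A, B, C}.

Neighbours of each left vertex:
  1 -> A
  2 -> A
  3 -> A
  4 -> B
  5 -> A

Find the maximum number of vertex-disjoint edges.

For example, pair 1-A, 4-B.
The set {1, 2, 3, 5} has only 1 neighbour ({A}), so by Hall's theorem at most 2 of the 5 left vertices can be matched.

2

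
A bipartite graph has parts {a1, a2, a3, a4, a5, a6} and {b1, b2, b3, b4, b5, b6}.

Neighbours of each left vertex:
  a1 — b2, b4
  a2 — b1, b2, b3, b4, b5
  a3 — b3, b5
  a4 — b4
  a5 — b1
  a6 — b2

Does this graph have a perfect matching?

No

The set {a1, a4, a6} has only 2 neighbours ({b2, b4}), so by Hall's theorem at most 5 of the 6 left vertices can be matched.
Hence no matching covers every left vertex.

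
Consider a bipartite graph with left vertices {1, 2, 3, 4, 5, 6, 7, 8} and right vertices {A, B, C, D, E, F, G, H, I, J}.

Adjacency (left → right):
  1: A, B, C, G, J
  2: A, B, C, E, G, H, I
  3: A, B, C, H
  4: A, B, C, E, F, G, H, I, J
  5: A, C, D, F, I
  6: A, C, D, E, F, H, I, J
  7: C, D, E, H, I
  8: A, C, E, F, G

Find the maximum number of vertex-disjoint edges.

One maximum matching: 1-B, 2-A, 3-C, 4-E, 5-F, 6-J, 7-H, 8-G.
This saturates every left vertex, so 8 is the maximum.

8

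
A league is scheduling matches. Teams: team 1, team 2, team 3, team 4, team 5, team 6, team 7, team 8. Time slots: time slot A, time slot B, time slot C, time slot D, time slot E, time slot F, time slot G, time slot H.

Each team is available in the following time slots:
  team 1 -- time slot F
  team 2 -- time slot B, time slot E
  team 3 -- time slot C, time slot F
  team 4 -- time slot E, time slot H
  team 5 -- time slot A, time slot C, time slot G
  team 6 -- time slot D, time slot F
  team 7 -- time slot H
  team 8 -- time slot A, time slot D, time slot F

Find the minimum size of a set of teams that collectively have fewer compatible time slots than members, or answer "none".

none

A matching saturating every team exists, for instance team 1→time slot F, team 2→time slot B, team 3→time slot C, team 4→time slot E, team 5→time slot G, team 6→time slot D, team 7→time slot H, team 8→time slot A.
By Hall's marriage theorem, this means |N(S)| ≥ |S| for every subset S, so no violating subset exists.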